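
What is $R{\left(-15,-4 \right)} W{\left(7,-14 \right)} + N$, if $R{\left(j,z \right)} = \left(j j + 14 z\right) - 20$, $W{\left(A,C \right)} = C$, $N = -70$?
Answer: $-2156$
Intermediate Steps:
$R{\left(j,z \right)} = -20 + j^{2} + 14 z$ ($R{\left(j,z \right)} = \left(j^{2} + 14 z\right) - 20 = -20 + j^{2} + 14 z$)
$R{\left(-15,-4 \right)} W{\left(7,-14 \right)} + N = \left(-20 + \left(-15\right)^{2} + 14 \left(-4\right)\right) \left(-14\right) - 70 = \left(-20 + 225 - 56\right) \left(-14\right) - 70 = 149 \left(-14\right) - 70 = -2086 - 70 = -2156$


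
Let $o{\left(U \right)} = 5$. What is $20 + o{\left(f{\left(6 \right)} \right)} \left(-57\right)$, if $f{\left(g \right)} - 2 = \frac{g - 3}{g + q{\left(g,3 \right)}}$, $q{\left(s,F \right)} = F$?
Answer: $-265$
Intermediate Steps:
$f{\left(g \right)} = 2 + \frac{-3 + g}{3 + g}$ ($f{\left(g \right)} = 2 + \frac{g - 3}{g + 3} = 2 + \frac{-3 + g}{3 + g}$)
$20 + o{\left(f{\left(6 \right)} \right)} \left(-57\right) = 20 + 5 \left(-57\right) = 20 - 285 = -265$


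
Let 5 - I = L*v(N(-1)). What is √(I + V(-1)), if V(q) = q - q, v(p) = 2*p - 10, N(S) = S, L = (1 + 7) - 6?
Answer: √29 ≈ 5.3852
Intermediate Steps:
L = 2 (L = 8 - 6 = 2)
v(p) = -10 + 2*p
V(q) = 0
I = 29 (I = 5 - 2*(-10 + 2*(-1)) = 5 - 2*(-10 - 2) = 5 - 2*(-12) = 5 - 1*(-24) = 5 + 24 = 29)
√(I + V(-1)) = √(29 + 0) = √29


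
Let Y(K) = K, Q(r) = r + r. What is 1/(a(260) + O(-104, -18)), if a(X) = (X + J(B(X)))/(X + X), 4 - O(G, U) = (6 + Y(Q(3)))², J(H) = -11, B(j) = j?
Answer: -520/72551 ≈ -0.0071674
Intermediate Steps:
Q(r) = 2*r
O(G, U) = -140 (O(G, U) = 4 - (6 + 2*3)² = 4 - (6 + 6)² = 4 - 1*12² = 4 - 1*144 = 4 - 144 = -140)
a(X) = (-11 + X)/(2*X) (a(X) = (X - 11)/(X + X) = (-11 + X)/((2*X)) = (-11 + X)*(1/(2*X)) = (-11 + X)/(2*X))
1/(a(260) + O(-104, -18)) = 1/((½)*(-11 + 260)/260 - 140) = 1/((½)*(1/260)*249 - 140) = 1/(249/520 - 140) = 1/(-72551/520) = -520/72551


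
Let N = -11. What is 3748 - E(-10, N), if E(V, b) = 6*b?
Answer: 3814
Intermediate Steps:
3748 - E(-10, N) = 3748 - 6*(-11) = 3748 - 1*(-66) = 3748 + 66 = 3814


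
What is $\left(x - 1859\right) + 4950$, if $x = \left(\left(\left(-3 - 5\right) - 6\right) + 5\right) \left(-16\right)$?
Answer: $3235$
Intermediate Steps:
$x = 144$ ($x = \left(\left(-8 - 6\right) + 5\right) \left(-16\right) = \left(-14 + 5\right) \left(-16\right) = \left(-9\right) \left(-16\right) = 144$)
$\left(x - 1859\right) + 4950 = \left(144 - 1859\right) + 4950 = -1715 + 4950 = 3235$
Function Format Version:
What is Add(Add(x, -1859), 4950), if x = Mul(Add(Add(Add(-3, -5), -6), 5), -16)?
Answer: 3235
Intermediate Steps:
x = 144 (x = Mul(Add(Add(-8, -6), 5), -16) = Mul(Add(-14, 5), -16) = Mul(-9, -16) = 144)
Add(Add(x, -1859), 4950) = Add(Add(144, -1859), 4950) = Add(-1715, 4950) = 3235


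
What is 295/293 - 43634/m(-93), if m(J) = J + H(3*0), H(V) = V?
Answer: 12812197/27249 ≈ 470.19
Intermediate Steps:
m(J) = J (m(J) = J + 3*0 = J + 0 = J)
295/293 - 43634/m(-93) = 295/293 - 43634/(-93) = 295*(1/293) - 43634*(-1/93) = 295/293 + 43634/93 = 12812197/27249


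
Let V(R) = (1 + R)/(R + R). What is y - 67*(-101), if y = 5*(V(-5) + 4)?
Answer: 6789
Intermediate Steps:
V(R) = (1 + R)/(2*R) (V(R) = (1 + R)/((2*R)) = (1 + R)*(1/(2*R)) = (1 + R)/(2*R))
y = 22 (y = 5*((½)*(1 - 5)/(-5) + 4) = 5*((½)*(-⅕)*(-4) + 4) = 5*(⅖ + 4) = 5*(22/5) = 22)
y - 67*(-101) = 22 - 67*(-101) = 22 + 6767 = 6789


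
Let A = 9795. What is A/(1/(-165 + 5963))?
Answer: 56791410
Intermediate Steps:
A/(1/(-165 + 5963)) = 9795/(1/(-165 + 5963)) = 9795/(1/5798) = 9795*5798 = 56791410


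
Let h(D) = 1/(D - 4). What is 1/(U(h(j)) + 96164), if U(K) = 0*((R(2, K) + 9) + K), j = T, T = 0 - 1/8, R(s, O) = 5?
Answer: 1/96164 ≈ 1.0399e-5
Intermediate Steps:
T = -1/8 (T = 0 - 1*1/8 = 0 - 1/8 = -1/8 ≈ -0.12500)
j = -1/8 ≈ -0.12500
h(D) = 1/(-4 + D)
U(K) = 0 (U(K) = 0*((5 + 9) + K) = 0*(14 + K) = 0)
1/(U(h(j)) + 96164) = 1/(0 + 96164) = 1/96164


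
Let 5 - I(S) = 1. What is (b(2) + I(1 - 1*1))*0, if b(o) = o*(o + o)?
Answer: 0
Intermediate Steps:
I(S) = 4 (I(S) = 5 - 1*1 = 5 - 1 = 4)
b(o) = 2*o**2 (b(o) = o*(2*o) = 2*o**2)
(b(2) + I(1 - 1*1))*0 = (2*2**2 + 4)*0 = (2*4 + 4)*0 = (8 + 4)*0 = 12*0 = 0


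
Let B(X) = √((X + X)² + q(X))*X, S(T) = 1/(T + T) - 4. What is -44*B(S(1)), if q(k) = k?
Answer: 77*√182 ≈ 1038.8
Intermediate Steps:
S(T) = -4 + 1/(2*T) (S(T) = 1/(2*T) - 4 = -4 + 1/(2*T))
B(X) = X*√(X + 4*X²) (B(X) = √((X + X)² + X)*X = √((2*X)² + X)*X = √(4*X² + X)*X = √(X + 4*X²)*X = X*√(X + 4*X²))
-44*B(S(1)) = -44*(-4 + (½)/1)*√((-4 + (½)/1)*(1 + 4*(-4 + (½)/1))) = -44*(-4 + (½)*1)*√((-4 + (½)*1)*(1 + 4*(-4 + (½)*1))) = -44*(-4 + ½)*√((-4 + ½)*(1 + 4*(-4 + ½))) = -(-154)*√(-7*(1 + 4*(-7/2))/2) = -(-154)*√(-7*(1 - 14)/2) = -(-154)*√(-7/2*(-13)) = -(-154)*√(91/2) = -(-154)*√182/2 = -(-77)*√182 = 77*√182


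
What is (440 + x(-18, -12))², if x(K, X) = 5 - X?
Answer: 208849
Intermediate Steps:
(440 + x(-18, -12))² = (440 + (5 - 1*(-12)))² = (440 + (5 + 12))² = (440 + 17)² = 457² = 208849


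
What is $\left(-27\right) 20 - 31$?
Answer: $-571$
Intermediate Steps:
$\left(-27\right) 20 - 31 = -540 - 31 = -571$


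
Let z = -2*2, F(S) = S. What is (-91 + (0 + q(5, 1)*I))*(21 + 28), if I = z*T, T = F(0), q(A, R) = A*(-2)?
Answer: -4459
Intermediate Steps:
q(A, R) = -2*A
T = 0
z = -4
I = 0 (I = -4*0 = 0)
(-91 + (0 + q(5, 1)*I))*(21 + 28) = (-91 + (0 - 2*5*0))*(21 + 28) = (-91 + (0 - 10*0))*49 = (-91 + (0 + 0))*49 = (-91 + 0)*49 = -91*49 = -4459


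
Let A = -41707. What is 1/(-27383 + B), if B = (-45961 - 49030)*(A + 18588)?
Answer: 1/2196069546 ≈ 4.5536e-10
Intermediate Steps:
B = 2196096929 (B = (-45961 - 49030)*(-41707 + 18588) = -94991*(-23119) = 2196096929)
1/(-27383 + B) = 1/(-27383 + 2196096929) = 1/2196069546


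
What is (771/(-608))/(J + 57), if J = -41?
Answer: -771/9728 ≈ -0.079256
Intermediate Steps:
(771/(-608))/(J + 57) = (771/(-608))/(-41 + 57) = (771*(-1/608))/16 = (1/16)*(-771/608) = -771/9728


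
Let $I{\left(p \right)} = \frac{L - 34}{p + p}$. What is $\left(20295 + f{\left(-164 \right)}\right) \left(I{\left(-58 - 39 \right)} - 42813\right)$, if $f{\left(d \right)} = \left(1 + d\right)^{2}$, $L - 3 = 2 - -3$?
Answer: $- \frac{194619068672}{97} \approx -2.0064 \cdot 10^{9}$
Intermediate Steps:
$L = 8$ ($L = 3 + \left(2 - -3\right) = 3 + \left(2 + 3\right) = 3 + 5 = 8$)
$I{\left(p \right)} = - \frac{13}{p}$ ($I{\left(p \right)} = \frac{8 - 34}{p + p} = - \frac{26}{2 p} = - 26 \frac{1}{2 p} = - \frac{13}{p}$)
$\left(20295 + f{\left(-164 \right)}\right) \left(I{\left(-58 - 39 \right)} - 42813\right) = \left(20295 + \left(1 - 164\right)^{2}\right) \left(- \frac{13}{-58 - 39} - 42813\right) = \left(20295 + \left(-163\right)^{2}\right) \left(- \frac{13}{-58 - 39} - 42813\right) = \left(20295 + 26569\right) \left(- \frac{13}{-97} - 42813\right) = 46864 \left(\left(-13\right) \left(- \frac{1}{97}\right) - 42813\right) = 46864 \left(\frac{13}{97} - 42813\right) = 46864 \left(- \frac{4152848}{97}\right) = - \frac{194619068672}{97}$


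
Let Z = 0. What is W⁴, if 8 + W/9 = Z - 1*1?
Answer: 43046721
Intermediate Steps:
W = -81 (W = -72 + 9*(0 - 1*1) = -72 + 9*(0 - 1) = -72 + 9*(-1) = -72 - 9 = -81)
W⁴ = (-81)⁴ = 43046721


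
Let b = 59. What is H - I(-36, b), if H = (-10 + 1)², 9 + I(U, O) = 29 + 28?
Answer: 33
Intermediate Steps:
I(U, O) = 48 (I(U, O) = -9 + (29 + 28) = -9 + 57 = 48)
H = 81 (H = (-9)² = 81)
H - I(-36, b) = 81 - 1*48 = 81 - 48 = 33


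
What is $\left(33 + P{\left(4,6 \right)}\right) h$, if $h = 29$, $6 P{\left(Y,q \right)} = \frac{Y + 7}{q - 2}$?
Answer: $\frac{23287}{24} \approx 970.29$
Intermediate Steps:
$P{\left(Y,q \right)} = \frac{7 + Y}{6 \left(-2 + q\right)}$ ($P{\left(Y,q \right)} = \frac{\left(Y + 7\right) \frac{1}{q - 2}}{6} = \frac{\left(7 + Y\right) \frac{1}{-2 + q}}{6} = \frac{\frac{1}{-2 + q} \left(7 + Y\right)}{6} = \frac{7 + Y}{6 \left(-2 + q\right)}$)
$\left(33 + P{\left(4,6 \right)}\right) h = \left(33 + \frac{7 + 4}{6 \left(-2 + 6\right)}\right) 29 = \left(33 + \frac{1}{6} \cdot \frac{1}{4} \cdot 11\right) 29 = \left(33 + \frac{11}{24}\right) 29 = \frac{803}{24} \cdot 29 = \frac{23287}{24}$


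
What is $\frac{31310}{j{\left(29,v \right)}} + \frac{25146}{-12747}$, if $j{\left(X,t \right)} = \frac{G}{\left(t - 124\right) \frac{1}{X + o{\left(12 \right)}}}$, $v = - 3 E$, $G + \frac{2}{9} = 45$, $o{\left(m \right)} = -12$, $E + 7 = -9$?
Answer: $- \frac{2937231582}{939029} \approx -3127.9$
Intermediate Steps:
$E = -16$ ($E = -7 - 9 = -16$)
$G = \frac{403}{9}$ ($G = - \frac{2}{9} + 45 = \frac{403}{9} \approx 44.778$)
$v = 48$ ($v = \left(-3\right) \left(-16\right) = 48$)
$j{\left(X,t \right)} = \frac{403 \left(-12 + X\right)}{9 \left(-124 + t\right)}$ ($j{\left(X,t \right)} = \frac{403}{9 \frac{t - 124}{X - 12}} = \frac{403}{9 \frac{-124 + t}{-12 + X}} = \frac{403 \frac{-12 + X}{-124 + t}}{9} = \frac{403 \left(-12 + X\right)}{9 \left(-124 + t\right)}$)
$\frac{31310}{j{\left(29,v \right)}} + \frac{25146}{-12747} = \frac{31310}{\frac{403}{9} \frac{1}{-124 + 48} \left(-12 + 29\right)} + \frac{25146}{-12747} = \frac{31310}{\frac{403}{9} \frac{1}{-76} \cdot 17} + 25146 \left(- \frac{1}{12747}\right) = \frac{31310}{\frac{403}{9} \left(- \frac{1}{76}\right) 17} - \frac{8382}{4249} = \frac{31310}{- \frac{6851}{684}} - \frac{8382}{4249} = 31310 \left(- \frac{684}{6851}\right) - \frac{8382}{4249} = - \frac{690840}{221} - \frac{8382}{4249} = - \frac{2937231582}{939029}$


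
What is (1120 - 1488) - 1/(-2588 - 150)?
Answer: -1007583/2738 ≈ -368.00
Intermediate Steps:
(1120 - 1488) - 1/(-2588 - 150) = -368 - 1/(-2738) = -368 - 1*(-1/2738) = -368 + 1/2738 = -1007583/2738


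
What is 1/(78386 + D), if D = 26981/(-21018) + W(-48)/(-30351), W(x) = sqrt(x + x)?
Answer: 3544195470134536411734/277810756405628365094974777 + 5958998306544*I*sqrt(6)/277810756405628365094974777 ≈ 1.2758e-5 + 5.2541e-14*I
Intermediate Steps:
W(x) = sqrt(2)*sqrt(x) (W(x) = sqrt(2*x) = sqrt(2)*sqrt(x))
D = -26981/21018 - 4*I*sqrt(6)/30351 (D = 26981/(-21018) + (sqrt(2)*sqrt(-48))/(-30351) = 26981*(-1/21018) + (sqrt(2)*(4*I*sqrt(3)))*(-1/30351) = -26981/21018 + (4*I*sqrt(6))*(-1/30351) = -26981/21018 - 4*I*sqrt(6)/30351 ≈ -1.2837 - 0.00032282*I)
1/(78386 + D) = 1/(78386 + (-26981/21018 - 4*I*sqrt(6)/30351)) = 1/(1647489967/21018 - 4*I*sqrt(6)/30351)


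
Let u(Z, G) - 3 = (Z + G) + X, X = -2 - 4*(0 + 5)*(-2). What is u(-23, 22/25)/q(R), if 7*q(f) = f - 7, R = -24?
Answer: -3304/775 ≈ -4.2632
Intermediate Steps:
q(f) = -1 + f/7 (q(f) = (f - 7)/7 = (-7 + f)/7 = -1 + f/7)
X = 38 (X = -2 - 4*5*(-2) = -2 - 20*(-2) = -2 + 40 = 38)
u(Z, G) = 41 + G + Z (u(Z, G) = 3 + ((Z + G) + 38) = 3 + ((G + Z) + 38) = 3 + (38 + G + Z) = 41 + G + Z)
u(-23, 22/25)/q(R) = (41 + 22/25 - 23)/(-1 + (1/7)*(-24)) = (41 + 22*(1/25) - 23)/(-1 - 24/7) = (41 + 22/25 - 23)/(-31/7) = (472/25)*(-7/31) = -3304/775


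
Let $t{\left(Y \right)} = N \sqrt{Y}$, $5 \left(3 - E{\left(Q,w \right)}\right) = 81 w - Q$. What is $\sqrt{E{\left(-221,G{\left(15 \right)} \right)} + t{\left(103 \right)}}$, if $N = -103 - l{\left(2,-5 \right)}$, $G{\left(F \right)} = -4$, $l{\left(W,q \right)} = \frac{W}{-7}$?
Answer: $\frac{\sqrt{28910 - 125825 \sqrt{103}}}{35} \approx 31.919 i$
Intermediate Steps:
$l{\left(W,q \right)} = - \frac{W}{7}$ ($l{\left(W,q \right)} = W \left(- \frac{1}{7}\right) = - \frac{W}{7}$)
$N = - \frac{719}{7}$ ($N = -103 - \left(- \frac{1}{7}\right) 2 = -103 - - \frac{2}{7} = -103 + \frac{2}{7} = - \frac{719}{7} \approx -102.71$)
$E{\left(Q,w \right)} = 3 - \frac{81 w}{5} + \frac{Q}{5}$ ($E{\left(Q,w \right)} = 3 - \frac{81 w - Q}{5} = 3 - \frac{- Q + 81 w}{5} = 3 + \left(- \frac{81 w}{5} + \frac{Q}{5}\right) = 3 - \frac{81 w}{5} + \frac{Q}{5}$)
$t{\left(Y \right)} = - \frac{719 \sqrt{Y}}{7}$
$\sqrt{E{\left(-221,G{\left(15 \right)} \right)} + t{\left(103 \right)}} = \sqrt{\left(3 - - \frac{324}{5} + \frac{1}{5} \left(-221\right)\right) - \frac{719 \sqrt{103}}{7}} = \sqrt{\left(3 + \frac{324}{5} - \frac{221}{5}\right) - \frac{719 \sqrt{103}}{7}} = \sqrt{\frac{118}{5} - \frac{719 \sqrt{103}}{7}}$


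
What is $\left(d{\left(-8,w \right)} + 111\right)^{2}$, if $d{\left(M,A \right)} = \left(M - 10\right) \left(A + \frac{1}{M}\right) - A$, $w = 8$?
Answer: $\frac{24025}{16} \approx 1501.6$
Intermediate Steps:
$d{\left(M,A \right)} = - A + \left(-10 + M\right) \left(A + \frac{1}{M}\right)$ ($d{\left(M,A \right)} = \left(-10 + M\right) \left(A + \frac{1}{M}\right) - A = - A + \left(-10 + M\right) \left(A + \frac{1}{M}\right)$)
$\left(d{\left(-8,w \right)} + 111\right)^{2} = \left(\left(1 - 88 - \frac{10}{-8} + 8 \left(-8\right)\right) + 111\right)^{2} = \left(\left(1 - 88 - - \frac{5}{4} - 64\right) + 111\right)^{2} = \left(\left(1 - 88 + \frac{5}{4} - 64\right) + 111\right)^{2} = \left(- \frac{599}{4} + 111\right)^{2} = \left(- \frac{155}{4}\right)^{2} = \frac{24025}{16}$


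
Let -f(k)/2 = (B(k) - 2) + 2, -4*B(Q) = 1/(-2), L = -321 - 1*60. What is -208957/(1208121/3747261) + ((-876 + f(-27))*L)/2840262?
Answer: -988431720273408699/1525057852312 ≈ -6.4813e+5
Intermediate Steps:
L = -381 (L = -321 - 60 = -381)
B(Q) = 1/8 (B(Q) = -1/4/(-2) = -1/4*(-1/2) = 1/8)
f(k) = -1/4 (f(k) = -2*((1/8 - 2) + 2) = -2*(-15/8 + 2) = -2*1/8 = -1/4)
-208957/(1208121/3747261) + ((-876 + f(-27))*L)/2840262 = -208957/(1208121/3747261) + ((-876 - 1/4)*(-381))/2840262 = -208957/(1208121*(1/3747261)) - 3505/4*(-381)*(1/2840262) = -208957/402707/1249087 + (1335405/4)*(1/2840262) = -208957*1249087/402707 + 445135/3787016 = -261005472259/402707 + 445135/3787016 = -988431720273408699/1525057852312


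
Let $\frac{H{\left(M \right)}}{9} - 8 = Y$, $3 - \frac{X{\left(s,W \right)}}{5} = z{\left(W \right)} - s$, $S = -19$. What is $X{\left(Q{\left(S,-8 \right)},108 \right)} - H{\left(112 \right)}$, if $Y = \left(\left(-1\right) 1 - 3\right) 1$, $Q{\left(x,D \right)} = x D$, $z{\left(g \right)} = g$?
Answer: $199$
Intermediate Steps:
$Q{\left(x,D \right)} = D x$
$X{\left(s,W \right)} = 15 - 5 W + 5 s$ ($X{\left(s,W \right)} = 15 - 5 \left(W - s\right) = 15 - \left(- 5 s + 5 W\right) = 15 - 5 W + 5 s$)
$Y = -4$ ($Y = \left(-1 - 3\right) 1 = \left(-4\right) 1 = -4$)
$H{\left(M \right)} = 36$ ($H{\left(M \right)} = 72 + 9 \left(-4\right) = 72 - 36 = 36$)
$X{\left(Q{\left(S,-8 \right)},108 \right)} - H{\left(112 \right)} = \left(15 - 540 + 5 \left(\left(-8\right) \left(-19\right)\right)\right) - 36 = \left(15 - 540 + 5 \cdot 152\right) - 36 = \left(15 - 540 + 760\right) - 36 = 235 - 36 = 199$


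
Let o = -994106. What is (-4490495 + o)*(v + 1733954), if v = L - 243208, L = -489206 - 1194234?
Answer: 1056849705094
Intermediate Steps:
L = -1683440
v = -1926648 (v = -1683440 - 243208 = -1926648)
(-4490495 + o)*(v + 1733954) = (-4490495 - 994106)*(-1926648 + 1733954) = -5484601*(-192694) = 1056849705094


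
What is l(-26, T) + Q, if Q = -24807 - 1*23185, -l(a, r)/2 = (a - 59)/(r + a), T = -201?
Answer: -10894354/227 ≈ -47993.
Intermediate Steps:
l(a, r) = -2*(-59 + a)/(a + r) (l(a, r) = -2*(a - 59)/(r + a) = -2*(-59 + a)/(a + r))
Q = -47992 (Q = -24807 - 23185 = -47992)
l(-26, T) + Q = 2*(59 - 1*(-26))/(-26 - 201) - 47992 = 2*(59 + 26)/(-227) - 47992 = 2*(-1/227)*85 - 47992 = -170/227 - 47992 = -10894354/227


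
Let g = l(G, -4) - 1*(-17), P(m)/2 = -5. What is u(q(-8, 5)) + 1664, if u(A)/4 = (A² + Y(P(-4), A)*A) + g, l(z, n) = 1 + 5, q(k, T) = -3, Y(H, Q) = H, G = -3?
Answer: 1912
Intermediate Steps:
P(m) = -10 (P(m) = 2*(-5) = -10)
l(z, n) = 6
g = 23 (g = 6 - 1*(-17) = 6 + 17 = 23)
u(A) = 92 - 40*A + 4*A² (u(A) = 4*((A² - 10*A) + 23) = 4*(23 + A² - 10*A) = 92 - 40*A + 4*A²)
u(q(-8, 5)) + 1664 = (92 - 40*(-3) + 4*(-3)²) + 1664 = (92 + 120 + 4*9) + 1664 = (92 + 120 + 36) + 1664 = 248 + 1664 = 1912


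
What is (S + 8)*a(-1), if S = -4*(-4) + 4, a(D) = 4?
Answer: 112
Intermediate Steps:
S = 20 (S = 16 + 4 = 20)
(S + 8)*a(-1) = (20 + 8)*4 = 28*4 = 112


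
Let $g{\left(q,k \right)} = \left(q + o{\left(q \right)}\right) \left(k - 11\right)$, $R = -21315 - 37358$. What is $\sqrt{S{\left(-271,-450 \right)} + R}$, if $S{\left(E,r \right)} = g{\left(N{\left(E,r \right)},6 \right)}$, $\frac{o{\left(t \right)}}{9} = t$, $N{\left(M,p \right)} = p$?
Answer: $i \sqrt{36173} \approx 190.19 i$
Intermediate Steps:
$o{\left(t \right)} = 9 t$
$R = -58673$ ($R = -21315 - 37358 = -58673$)
$g{\left(q,k \right)} = 10 q \left(-11 + k\right)$ ($g{\left(q,k \right)} = \left(q + 9 q\right) \left(k - 11\right) = 10 q \left(-11 + k\right)$)
$S{\left(E,r \right)} = - 50 r$ ($S{\left(E,r \right)} = 10 r \left(-11 + 6\right) = 10 r \left(-5\right) = - 50 r$)
$\sqrt{S{\left(-271,-450 \right)} + R} = \sqrt{\left(-50\right) \left(-450\right) - 58673} = \sqrt{22500 - 58673} = \sqrt{-36173} = i \sqrt{36173}$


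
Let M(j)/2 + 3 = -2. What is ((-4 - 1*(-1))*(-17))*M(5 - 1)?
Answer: -510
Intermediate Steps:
M(j) = -10 (M(j) = -6 + 2*(-2) = -6 - 4 = -10)
((-4 - 1*(-1))*(-17))*M(5 - 1) = ((-4 - 1*(-1))*(-17))*(-10) = ((-4 + 1)*(-17))*(-10) = -3*(-17)*(-10) = 51*(-10) = -510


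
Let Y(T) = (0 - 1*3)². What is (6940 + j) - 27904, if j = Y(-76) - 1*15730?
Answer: -36685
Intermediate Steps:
Y(T) = 9 (Y(T) = (0 - 3)² = (-3)² = 9)
j = -15721 (j = 9 - 1*15730 = 9 - 15730 = -15721)
(6940 + j) - 27904 = (6940 - 15721) - 27904 = -8781 - 27904 = -36685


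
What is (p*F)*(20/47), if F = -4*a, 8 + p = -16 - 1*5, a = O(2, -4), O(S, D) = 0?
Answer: 0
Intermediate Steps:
a = 0
p = -29 (p = -8 + (-16 - 1*5) = -8 + (-16 - 5) = -8 - 21 = -29)
F = 0 (F = -4*0 = 0)
(p*F)*(20/47) = (-29*0)*(20/47) = 0*(20*(1/47)) = 0*(20/47) = 0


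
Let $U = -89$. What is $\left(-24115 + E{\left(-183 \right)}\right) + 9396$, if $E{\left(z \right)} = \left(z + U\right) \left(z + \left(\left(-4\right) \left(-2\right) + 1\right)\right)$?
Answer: $32609$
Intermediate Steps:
$E{\left(z \right)} = \left(-89 + z\right) \left(9 + z\right)$ ($E{\left(z \right)} = \left(z - 89\right) \left(z + \left(\left(-4\right) \left(-2\right) + 1\right)\right) = \left(-89 + z\right) \left(z + \left(8 + 1\right)\right) = \left(-89 + z\right) \left(z + 9\right) = \left(-89 + z\right) \left(9 + z\right)$)
$\left(-24115 + E{\left(-183 \right)}\right) + 9396 = \left(-24115 - \left(-13839 - 33489\right)\right) + 9396 = \left(-24115 + \left(-801 + 33489 + 14640\right)\right) + 9396 = \left(-24115 + 47328\right) + 9396 = 23213 + 9396 = 32609$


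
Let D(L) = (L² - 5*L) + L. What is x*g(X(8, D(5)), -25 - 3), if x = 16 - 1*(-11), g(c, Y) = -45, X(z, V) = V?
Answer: -1215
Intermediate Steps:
D(L) = L² - 4*L
x = 27 (x = 16 + 11 = 27)
x*g(X(8, D(5)), -25 - 3) = 27*(-45) = -1215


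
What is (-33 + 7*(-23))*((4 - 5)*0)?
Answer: 0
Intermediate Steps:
(-33 + 7*(-23))*((4 - 5)*0) = (-33 - 161)*(-1*0) = -194*0 = 0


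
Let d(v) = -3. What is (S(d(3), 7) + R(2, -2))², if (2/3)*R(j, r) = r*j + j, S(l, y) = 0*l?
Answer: 9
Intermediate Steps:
S(l, y) = 0
R(j, r) = 3*j/2 + 3*j*r/2 (R(j, r) = 3*(r*j + j)/2 = 3*(j*r + j)/2 = 3*(j + j*r)/2 = 3*j/2 + 3*j*r/2)
(S(d(3), 7) + R(2, -2))² = (0 + (3/2)*2*(1 - 2))² = (0 + (3/2)*2*(-1))² = (0 - 3)² = (-3)² = 9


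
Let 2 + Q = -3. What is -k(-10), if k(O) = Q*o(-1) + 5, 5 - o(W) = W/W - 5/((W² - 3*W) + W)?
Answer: 70/3 ≈ 23.333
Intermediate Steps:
Q = -5 (Q = -2 - 3 = -5)
o(W) = 4 + 5/(W² - 2*W) (o(W) = 5 - (W/W - 5/((W² - 3*W) + W)) = 5 - (1 - 5/(W² - 2*W)) = 5 + (-1 + 5/(W² - 2*W)) = 4 + 5/(W² - 2*W))
k(O) = -70/3 (k(O) = -5*(5 - 8*(-1) + 4*(-1)²)/((-1)*(-2 - 1)) + 5 = -(-5)*(5 + 8 + 4*1)/(-3) + 5 = -(-5)*(-1)*(5 + 8 + 4)/3 + 5 = -(-5)*(-1)*17/3 + 5 = -5*17/3 + 5 = -85/3 + 5 = -70/3)
-k(-10) = -1*(-70/3) = 70/3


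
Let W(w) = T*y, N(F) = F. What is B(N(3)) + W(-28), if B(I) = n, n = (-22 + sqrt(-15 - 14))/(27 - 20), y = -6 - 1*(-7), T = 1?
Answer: -15/7 + I*sqrt(29)/7 ≈ -2.1429 + 0.76931*I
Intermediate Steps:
y = 1 (y = -6 + 7 = 1)
n = -22/7 + I*sqrt(29)/7 (n = (-22 + sqrt(-29))/7 = (-22 + I*sqrt(29))*(1/7) = -22/7 + I*sqrt(29)/7 ≈ -3.1429 + 0.76931*I)
W(w) = 1 (W(w) = 1*1 = 1)
B(I) = -22/7 + I*sqrt(29)/7
B(N(3)) + W(-28) = (-22/7 + I*sqrt(29)/7) + 1 = -15/7 + I*sqrt(29)/7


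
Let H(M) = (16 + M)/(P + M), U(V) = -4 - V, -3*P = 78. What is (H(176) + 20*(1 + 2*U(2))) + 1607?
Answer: 34707/25 ≈ 1388.3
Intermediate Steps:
P = -26 (P = -⅓*78 = -26)
H(M) = (16 + M)/(-26 + M)
(H(176) + 20*(1 + 2*U(2))) + 1607 = ((16 + 176)/(-26 + 176) + 20*(1 + 2*(-4 - 1*2))) + 1607 = (192/150 + 20*(1 + 2*(-4 - 2))) + 1607 = ((1/150)*192 + 20*(1 + 2*(-6))) + 1607 = (32/25 + 20*(1 - 12)) + 1607 = (32/25 + 20*(-11)) + 1607 = (32/25 - 220) + 1607 = -5468/25 + 1607 = 34707/25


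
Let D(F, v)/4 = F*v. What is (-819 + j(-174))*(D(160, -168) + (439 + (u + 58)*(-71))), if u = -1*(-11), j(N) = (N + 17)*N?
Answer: -2967358020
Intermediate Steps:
D(F, v) = 4*F*v (D(F, v) = 4*(F*v) = 4*F*v)
j(N) = N*(17 + N) (j(N) = (17 + N)*N = N*(17 + N))
u = 11
(-819 + j(-174))*(D(160, -168) + (439 + (u + 58)*(-71))) = (-819 - 174*(17 - 174))*(4*160*(-168) + (439 + (11 + 58)*(-71))) = (-819 - 174*(-157))*(-107520 + (439 + 69*(-71))) = (-819 + 27318)*(-107520 + (439 - 4899)) = 26499*(-107520 - 4460) = 26499*(-111980) = -2967358020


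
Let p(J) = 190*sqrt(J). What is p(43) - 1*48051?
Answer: -48051 + 190*sqrt(43) ≈ -46805.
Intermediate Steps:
p(43) - 1*48051 = 190*sqrt(43) - 1*48051 = 190*sqrt(43) - 48051 = -48051 + 190*sqrt(43)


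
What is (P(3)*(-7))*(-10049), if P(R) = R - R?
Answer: 0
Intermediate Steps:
P(R) = 0
(P(3)*(-7))*(-10049) = (0*(-7))*(-10049) = 0*(-10049) = 0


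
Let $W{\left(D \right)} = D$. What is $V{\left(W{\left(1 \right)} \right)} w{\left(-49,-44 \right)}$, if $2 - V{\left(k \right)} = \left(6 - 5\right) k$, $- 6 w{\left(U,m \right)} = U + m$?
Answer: $\frac{31}{2} \approx 15.5$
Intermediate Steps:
$w{\left(U,m \right)} = - \frac{U}{6} - \frac{m}{6}$ ($w{\left(U,m \right)} = - \frac{U + m}{6} = - \frac{U}{6} - \frac{m}{6}$)
$V{\left(k \right)} = 2 - k$ ($V{\left(k \right)} = 2 - \left(6 - 5\right) k = 2 - 1 k = 2 - k$)
$V{\left(W{\left(1 \right)} \right)} w{\left(-49,-44 \right)} = \left(2 - 1\right) \left(\left(- \frac{1}{6}\right) \left(-49\right) - - \frac{22}{3}\right) = \left(2 - 1\right) \left(\frac{49}{6} + \frac{22}{3}\right) = 1 \cdot \frac{31}{2} = \frac{31}{2}$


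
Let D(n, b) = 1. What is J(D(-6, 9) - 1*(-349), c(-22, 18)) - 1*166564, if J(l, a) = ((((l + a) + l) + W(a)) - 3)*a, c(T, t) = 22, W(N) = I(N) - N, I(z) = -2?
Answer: -151274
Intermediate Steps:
W(N) = -2 - N
J(l, a) = a*(-5 + 2*l) (J(l, a) = ((((l + a) + l) + (-2 - a)) - 3)*a = ((((a + l) + l) + (-2 - a)) - 3)*a = (((a + 2*l) + (-2 - a)) - 3)*a = ((-2 + 2*l) - 3)*a = (-5 + 2*l)*a = a*(-5 + 2*l))
J(D(-6, 9) - 1*(-349), c(-22, 18)) - 1*166564 = 22*(-5 + 2*(1 - 1*(-349))) - 1*166564 = 22*(-5 + 2*(1 + 349)) - 166564 = 22*(-5 + 2*350) - 166564 = 22*(-5 + 700) - 166564 = 22*695 - 166564 = 15290 - 166564 = -151274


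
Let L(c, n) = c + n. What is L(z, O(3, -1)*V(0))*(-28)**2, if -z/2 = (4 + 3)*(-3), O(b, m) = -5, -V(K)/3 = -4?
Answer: -14112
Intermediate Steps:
V(K) = 12 (V(K) = -3*(-4) = 12)
z = 42 (z = -2*(4 + 3)*(-3) = -14*(-3) = -2*(-21) = 42)
L(z, O(3, -1)*V(0))*(-28)**2 = (42 - 5*12)*(-28)**2 = (42 - 60)*784 = -18*784 = -14112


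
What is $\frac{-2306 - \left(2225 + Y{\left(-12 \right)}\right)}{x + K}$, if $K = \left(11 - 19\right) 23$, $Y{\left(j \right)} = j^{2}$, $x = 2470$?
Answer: $- \frac{4675}{2286} \approx -2.0451$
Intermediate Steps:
$K = -184$ ($K = \left(-8\right) 23 = -184$)
$\frac{-2306 - \left(2225 + Y{\left(-12 \right)}\right)}{x + K} = \frac{-2306 - 2369}{2470 - 184} = \frac{-2306 - 2369}{2286} = \left(-2306 - 2369\right) \frac{1}{2286} = \left(-4675\right) \frac{1}{2286} = - \frac{4675}{2286}$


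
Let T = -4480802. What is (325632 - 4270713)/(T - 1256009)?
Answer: 3945081/5736811 ≈ 0.68768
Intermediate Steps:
(325632 - 4270713)/(T - 1256009) = (325632 - 4270713)/(-4480802 - 1256009) = -3945081/(-5736811) = -3945081*(-1/5736811) = 3945081/5736811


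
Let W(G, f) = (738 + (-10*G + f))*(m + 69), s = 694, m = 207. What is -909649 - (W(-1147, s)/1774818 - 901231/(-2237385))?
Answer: -8725075672528732/9591669495 ≈ -9.0965e+5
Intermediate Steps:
W(G, f) = 203688 - 2760*G + 276*f (W(G, f) = (738 + (-10*G + f))*(207 + 69) = (738 + (f - 10*G))*276 = (738 + f - 10*G)*276 = 203688 - 2760*G + 276*f)
-909649 - (W(-1147, s)/1774818 - 901231/(-2237385)) = -909649 - ((203688 - 2760*(-1147) + 276*694)/1774818 - 901231/(-2237385)) = -909649 - ((203688 + 3165720 + 191544)*(1/1774818) - 901231*(-1/2237385)) = -909649 - (3560952*(1/1774818) + 901231/2237385) = -909649 - (25804/12861 + 901231/2237385) = -909649 - 1*23108071477/9591669495 = -909649 - 23108071477/9591669495 = -8725075672528732/9591669495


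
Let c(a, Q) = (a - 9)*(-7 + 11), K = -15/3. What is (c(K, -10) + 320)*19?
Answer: 5016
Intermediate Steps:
K = -5 (K = -15*⅓ = -5)
c(a, Q) = -36 + 4*a (c(a, Q) = (-9 + a)*4 = -36 + 4*a)
(c(K, -10) + 320)*19 = ((-36 + 4*(-5)) + 320)*19 = ((-36 - 20) + 320)*19 = (-56 + 320)*19 = 264*19 = 5016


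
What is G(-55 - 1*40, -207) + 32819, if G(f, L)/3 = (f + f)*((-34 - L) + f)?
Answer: -11641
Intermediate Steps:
G(f, L) = 6*f*(-34 + f - L) (G(f, L) = 3*((f + f)*((-34 - L) + f)) = 3*((2*f)*(-34 + f - L)) = 3*(2*f*(-34 + f - L)) = 6*f*(-34 + f - L))
G(-55 - 1*40, -207) + 32819 = 6*(-55 - 1*40)*(-34 + (-55 - 1*40) - 1*(-207)) + 32819 = 6*(-55 - 40)*(-34 + (-55 - 40) + 207) + 32819 = 6*(-95)*(-34 - 95 + 207) + 32819 = 6*(-95)*78 + 32819 = -44460 + 32819 = -11641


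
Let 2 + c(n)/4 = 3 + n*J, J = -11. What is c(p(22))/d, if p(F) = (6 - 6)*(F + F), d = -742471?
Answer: -4/742471 ≈ -5.3874e-6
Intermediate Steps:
p(F) = 0 (p(F) = 0*(2*F) = 0)
c(n) = 4 - 44*n (c(n) = -8 + 4*(3 + n*(-11)) = -8 + 4*(3 - 11*n) = -8 + (12 - 44*n) = 4 - 44*n)
c(p(22))/d = (4 - 44*0)/(-742471) = (4 + 0)*(-1/742471) = 4*(-1/742471) = -4/742471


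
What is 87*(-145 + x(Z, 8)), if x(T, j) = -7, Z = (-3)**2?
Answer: -13224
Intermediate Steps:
Z = 9
87*(-145 + x(Z, 8)) = 87*(-145 - 7) = 87*(-152) = -13224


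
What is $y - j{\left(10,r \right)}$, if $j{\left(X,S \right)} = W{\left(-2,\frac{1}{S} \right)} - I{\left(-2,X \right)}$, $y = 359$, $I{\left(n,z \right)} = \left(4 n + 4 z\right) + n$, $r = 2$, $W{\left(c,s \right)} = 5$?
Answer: $384$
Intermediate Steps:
$I{\left(n,z \right)} = 4 z + 5 n$
$j{\left(X,S \right)} = 15 - 4 X$ ($j{\left(X,S \right)} = 5 - \left(4 X + 5 \left(-2\right)\right) = 5 - \left(4 X - 10\right) = 5 - \left(-10 + 4 X\right) = 15 - 4 X$)
$y - j{\left(10,r \right)} = 359 - \left(15 - 40\right) = 359 - -25 = 359 + 25 = 384$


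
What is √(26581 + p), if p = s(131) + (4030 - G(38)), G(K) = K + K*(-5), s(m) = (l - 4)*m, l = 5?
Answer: √30894 ≈ 175.77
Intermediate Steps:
s(m) = m (s(m) = (5 - 4)*m = 1*m = m)
G(K) = -4*K (G(K) = K - 5*K = -4*K)
p = 4313 (p = 131 + (4030 - (-4)*38) = 131 + (4030 - 1*(-152)) = 131 + (4030 + 152) = 131 + 4182 = 4313)
√(26581 + p) = √(26581 + 4313) = √30894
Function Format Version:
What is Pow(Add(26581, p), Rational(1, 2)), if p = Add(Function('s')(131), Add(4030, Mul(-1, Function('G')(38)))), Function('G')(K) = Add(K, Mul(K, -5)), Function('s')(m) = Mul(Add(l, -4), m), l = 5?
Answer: Pow(30894, Rational(1, 2)) ≈ 175.77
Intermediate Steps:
Function('s')(m) = m (Function('s')(m) = Mul(Add(5, -4), m) = Mul(1, m) = m)
Function('G')(K) = Mul(-4, K) (Function('G')(K) = Add(K, Mul(-5, K)) = Mul(-4, K))
p = 4313 (p = Add(131, Add(4030, Mul(-1, Mul(-4, 38)))) = Add(131, Add(4030, Mul(-1, -152))) = Add(131, Add(4030, 152)) = Add(131, 4182) = 4313)
Pow(Add(26581, p), Rational(1, 2)) = Pow(Add(26581, 4313), Rational(1, 2)) = Pow(30894, Rational(1, 2))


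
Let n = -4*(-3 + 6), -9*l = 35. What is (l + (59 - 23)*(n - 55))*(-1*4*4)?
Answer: 347888/9 ≈ 38654.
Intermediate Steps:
l = -35/9 (l = -1/9*35 = -35/9 ≈ -3.8889)
n = -12 (n = -4*3 = -12)
(l + (59 - 23)*(n - 55))*(-1*4*4) = (-35/9 + (59 - 23)*(-12 - 55))*(-1*4*4) = (-35/9 + 36*(-67))*(-4*4) = (-35/9 - 2412)*(-16) = -21743/9*(-16) = 347888/9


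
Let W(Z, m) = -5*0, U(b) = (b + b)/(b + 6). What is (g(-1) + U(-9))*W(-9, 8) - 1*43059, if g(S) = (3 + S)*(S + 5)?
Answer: -43059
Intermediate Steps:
g(S) = (3 + S)*(5 + S)
U(b) = 2*b/(6 + b) (U(b) = (2*b)/(6 + b) = 2*b/(6 + b))
W(Z, m) = 0
(g(-1) + U(-9))*W(-9, 8) - 1*43059 = ((15 + (-1)² + 8*(-1)) + 2*(-9)/(6 - 9))*0 - 1*43059 = ((15 + 1 - 8) + 2*(-9)/(-3))*0 - 43059 = (8 + 2*(-9)*(-⅓))*0 - 43059 = (8 + 6)*0 - 43059 = 14*0 - 43059 = 0 - 43059 = -43059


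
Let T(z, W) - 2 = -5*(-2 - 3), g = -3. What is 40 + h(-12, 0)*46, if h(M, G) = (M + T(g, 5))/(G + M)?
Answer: -35/2 ≈ -17.500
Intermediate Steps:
T(z, W) = 27 (T(z, W) = 2 - 5*(-2 - 3) = 2 - 5*(-5) = 2 + 25 = 27)
h(M, G) = (27 + M)/(G + M) (h(M, G) = (M + 27)/(G + M) = (27 + M)/(G + M))
40 + h(-12, 0)*46 = 40 + ((27 - 12)/(0 - 12))*46 = 40 + (15/(-12))*46 = 40 - 1/12*15*46 = 40 - 5/4*46 = 40 - 115/2 = -35/2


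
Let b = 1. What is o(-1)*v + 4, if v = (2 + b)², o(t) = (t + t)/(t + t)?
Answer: 13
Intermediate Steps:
o(t) = 1 (o(t) = (2*t)/((2*t)) = (2*t)*(1/(2*t)) = 1)
v = 9 (v = (2 + 1)² = 3² = 9)
o(-1)*v + 4 = 1*9 + 4 = 9 + 4 = 13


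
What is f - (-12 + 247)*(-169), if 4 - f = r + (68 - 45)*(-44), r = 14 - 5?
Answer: 40722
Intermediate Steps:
r = 9
f = 1007 (f = 4 - (9 + (68 - 45)*(-44)) = 4 - (9 + 23*(-44)) = 4 - (9 - 1012) = 4 - 1*(-1003) = 4 + 1003 = 1007)
f - (-12 + 247)*(-169) = 1007 - (-12 + 247)*(-169) = 1007 - 235*(-169) = 1007 - 1*(-39715) = 1007 + 39715 = 40722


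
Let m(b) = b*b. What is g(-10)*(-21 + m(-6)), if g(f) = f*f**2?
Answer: -15000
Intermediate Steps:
g(f) = f**3
m(b) = b**2
g(-10)*(-21 + m(-6)) = (-10)**3*(-21 + (-6)**2) = -1000*(-21 + 36) = -1000*15 = -15000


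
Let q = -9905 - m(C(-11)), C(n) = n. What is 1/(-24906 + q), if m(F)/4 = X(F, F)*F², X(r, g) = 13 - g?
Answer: -1/46427 ≈ -2.1539e-5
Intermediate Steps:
m(F) = 4*F²*(13 - F) (m(F) = 4*((13 - F)*F²) = 4*(F²*(13 - F)) = 4*F²*(13 - F))
q = -21521 (q = -9905 - 4*(-11)²*(13 - 1*(-11)) = -9905 - 4*121*(13 + 11) = -9905 - 4*121*24 = -9905 - 1*11616 = -9905 - 11616 = -21521)
1/(-24906 + q) = 1/(-24906 - 21521) = 1/(-46427) = -1/46427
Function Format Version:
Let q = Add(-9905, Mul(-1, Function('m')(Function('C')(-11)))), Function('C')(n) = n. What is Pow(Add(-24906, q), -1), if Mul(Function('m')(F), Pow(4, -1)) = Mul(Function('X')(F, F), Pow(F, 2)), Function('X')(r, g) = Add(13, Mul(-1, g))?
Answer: Rational(-1, 46427) ≈ -2.1539e-5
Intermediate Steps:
Function('m')(F) = Mul(4, Pow(F, 2), Add(13, Mul(-1, F))) (Function('m')(F) = Mul(4, Mul(Add(13, Mul(-1, F)), Pow(F, 2))) = Mul(4, Mul(Pow(F, 2), Add(13, Mul(-1, F)))) = Mul(4, Pow(F, 2), Add(13, Mul(-1, F))))
q = -21521 (q = Add(-9905, Mul(-1, Mul(4, Pow(-11, 2), Add(13, Mul(-1, -11))))) = Add(-9905, Mul(-1, Mul(4, 121, Add(13, 11)))) = Add(-9905, Mul(-1, Mul(4, 121, 24))) = Add(-9905, Mul(-1, 11616)) = Add(-9905, -11616) = -21521)
Pow(Add(-24906, q), -1) = Pow(Add(-24906, -21521), -1) = Pow(-46427, -1) = Rational(-1, 46427)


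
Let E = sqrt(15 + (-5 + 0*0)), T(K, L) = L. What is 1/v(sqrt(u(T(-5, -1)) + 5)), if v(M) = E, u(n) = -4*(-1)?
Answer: sqrt(10)/10 ≈ 0.31623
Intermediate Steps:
u(n) = 4
E = sqrt(10) (E = sqrt(15 + (-5 + 0)) = sqrt(15 - 5) = sqrt(10) ≈ 3.1623)
v(M) = sqrt(10)
1/v(sqrt(u(T(-5, -1)) + 5)) = 1/(sqrt(10)) = sqrt(10)/10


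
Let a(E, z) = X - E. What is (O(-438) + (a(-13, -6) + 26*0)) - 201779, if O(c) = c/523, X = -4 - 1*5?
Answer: -105528763/523 ≈ -2.0178e+5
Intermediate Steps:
X = -9 (X = -4 - 5 = -9)
O(c) = c/523 (O(c) = c*(1/523) = c/523)
a(E, z) = -9 - E
(O(-438) + (a(-13, -6) + 26*0)) - 201779 = ((1/523)*(-438) + ((-9 - 1*(-13)) + 26*0)) - 201779 = (-438/523 + ((-9 + 13) + 0)) - 201779 = (-438/523 + (4 + 0)) - 201779 = (-438/523 + 4) - 201779 = 1654/523 - 201779 = -105528763/523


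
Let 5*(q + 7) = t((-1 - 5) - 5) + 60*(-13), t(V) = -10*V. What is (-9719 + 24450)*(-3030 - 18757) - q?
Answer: -320944156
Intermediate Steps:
q = -141 (q = -7 + (-10*((-1 - 5) - 5) + 60*(-13))/5 = -7 + (-10*(-6 - 5) - 780)/5 = -7 + (-10*(-11) - 780)/5 = -7 + (110 - 780)/5 = -7 + (⅕)*(-670) = -7 - 134 = -141)
(-9719 + 24450)*(-3030 - 18757) - q = (-9719 + 24450)*(-3030 - 18757) - 1*(-141) = 14731*(-21787) + 141 = -320944297 + 141 = -320944156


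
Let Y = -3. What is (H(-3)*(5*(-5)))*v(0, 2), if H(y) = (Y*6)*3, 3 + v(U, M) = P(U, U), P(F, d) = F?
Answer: -4050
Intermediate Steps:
v(U, M) = -3 + U
H(y) = -54 (H(y) = -3*6*3 = -18*3 = -54)
(H(-3)*(5*(-5)))*v(0, 2) = (-270*(-5))*(-3 + 0) = -54*(-25)*(-3) = 1350*(-3) = -4050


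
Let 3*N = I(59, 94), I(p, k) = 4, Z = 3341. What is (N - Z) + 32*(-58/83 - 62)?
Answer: -1331161/249 ≈ -5346.0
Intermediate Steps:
N = 4/3 (N = (⅓)*4 = 4/3 ≈ 1.3333)
(N - Z) + 32*(-58/83 - 62) = (4/3 - 1*3341) + 32*(-58/83 - 62) = (4/3 - 3341) + 32*(-58*1/83 - 62) = -10019/3 + 32*(-58/83 - 62) = -10019/3 + 32*(-5204/83) = -10019/3 - 166528/83 = -1331161/249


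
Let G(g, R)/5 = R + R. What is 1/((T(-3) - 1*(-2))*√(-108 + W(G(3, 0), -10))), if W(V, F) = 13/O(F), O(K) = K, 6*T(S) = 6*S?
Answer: I*√10930/1093 ≈ 0.095651*I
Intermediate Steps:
G(g, R) = 10*R (G(g, R) = 5*(R + R) = 5*(2*R) = 10*R)
T(S) = S (T(S) = (6*S)/6 = S)
W(V, F) = 13/F
1/((T(-3) - 1*(-2))*√(-108 + W(G(3, 0), -10))) = 1/((-3 - 1*(-2))*√(-108 + 13/(-10))) = 1/((-3 + 2)*√(-108 + 13*(-⅒))) = 1/(-√(-108 - 13/10)) = 1/(-√(-1093/10)) = 1/(-I*√10930/10) = I*√10930/1093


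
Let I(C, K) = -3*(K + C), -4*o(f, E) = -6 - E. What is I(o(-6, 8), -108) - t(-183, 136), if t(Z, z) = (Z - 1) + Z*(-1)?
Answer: 629/2 ≈ 314.50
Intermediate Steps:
t(Z, z) = -1 (t(Z, z) = (-1 + Z) - Z = -1)
o(f, E) = 3/2 + E/4 (o(f, E) = -(-6 - E)/4 = 3/2 + E/4)
I(C, K) = -3*C - 3*K (I(C, K) = -3*(C + K) = -3*C - 3*K)
I(o(-6, 8), -108) - t(-183, 136) = (-3*(3/2 + (1/4)*8) - 3*(-108)) - 1*(-1) = (-3*(3/2 + 2) + 324) + 1 = (-3*7/2 + 324) + 1 = (-21/2 + 324) + 1 = 627/2 + 1 = 629/2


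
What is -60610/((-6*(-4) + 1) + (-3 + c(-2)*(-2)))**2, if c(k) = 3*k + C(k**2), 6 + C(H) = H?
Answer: -1595/38 ≈ -41.974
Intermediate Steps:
C(H) = -6 + H
c(k) = -6 + k**2 + 3*k (c(k) = 3*k + (-6 + k**2) = -6 + k**2 + 3*k)
-60610/((-6*(-4) + 1) + (-3 + c(-2)*(-2)))**2 = -60610/((-6*(-4) + 1) + (-3 + (-6 + (-2)**2 + 3*(-2))*(-2)))**2 = -60610/((24 + 1) + (-3 + (-6 + 4 - 6)*(-2)))**2 = -60610/(25 + (-3 - 8*(-2)))**2 = -60610/(25 + (-3 + 16))**2 = -60610/(25 + 13)**2 = -60610/(38**2) = -60610/1444 = -60610*1/1444 = -1595/38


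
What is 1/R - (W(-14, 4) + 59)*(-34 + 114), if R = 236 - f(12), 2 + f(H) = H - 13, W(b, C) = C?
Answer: -1204559/239 ≈ -5040.0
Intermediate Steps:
f(H) = -15 + H (f(H) = -2 + (H - 13) = -2 + (-13 + H) = -15 + H)
R = 239 (R = 236 - (-15 + 12) = 236 - 1*(-3) = 236 + 3 = 239)
1/R - (W(-14, 4) + 59)*(-34 + 114) = 1/239 - (4 + 59)*(-34 + 114) = 1/239 - 63*80 = 1/239 - 1*5040 = 1/239 - 5040 = -1204559/239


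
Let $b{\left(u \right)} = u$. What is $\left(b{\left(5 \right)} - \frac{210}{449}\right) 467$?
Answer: $\frac{950345}{449} \approx 2116.6$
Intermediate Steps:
$\left(b{\left(5 \right)} - \frac{210}{449}\right) 467 = \left(5 - \frac{210}{449}\right) 467 = \frac{2035}{449} \cdot 467 = \frac{950345}{449}$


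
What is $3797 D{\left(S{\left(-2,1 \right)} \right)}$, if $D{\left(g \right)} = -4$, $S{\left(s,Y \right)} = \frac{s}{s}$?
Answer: $-15188$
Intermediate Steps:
$S{\left(s,Y \right)} = 1$
$3797 D{\left(S{\left(-2,1 \right)} \right)} = 3797 \left(-4\right) = -15188$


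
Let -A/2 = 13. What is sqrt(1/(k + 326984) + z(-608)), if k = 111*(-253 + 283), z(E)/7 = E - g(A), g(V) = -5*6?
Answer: I*sqrt(441448291629102)/330314 ≈ 63.608*I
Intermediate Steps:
A = -26 (A = -2*13 = -26)
g(V) = -30
z(E) = 210 + 7*E (z(E) = 7*(E - 1*(-30)) = 7*(E + 30) = 7*(30 + E) = 210 + 7*E)
k = 3330 (k = 111*30 = 3330)
sqrt(1/(k + 326984) + z(-608)) = sqrt(1/(3330 + 326984) + (210 + 7*(-608))) = sqrt(1/330314 + (210 - 4256)) = sqrt(1/330314 - 4046) = sqrt(-1336450443/330314) = I*sqrt(441448291629102)/330314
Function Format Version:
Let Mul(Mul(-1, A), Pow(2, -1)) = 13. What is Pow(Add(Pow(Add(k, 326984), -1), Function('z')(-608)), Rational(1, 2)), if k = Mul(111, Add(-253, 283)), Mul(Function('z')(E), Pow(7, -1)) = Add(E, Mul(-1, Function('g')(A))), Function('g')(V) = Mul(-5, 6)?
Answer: Mul(Rational(1, 330314), I, Pow(441448291629102, Rational(1, 2))) ≈ Mul(63.608, I)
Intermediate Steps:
A = -26 (A = Mul(-2, 13) = -26)
Function('g')(V) = -30
Function('z')(E) = Add(210, Mul(7, E)) (Function('z')(E) = Mul(7, Add(E, Mul(-1, -30))) = Mul(7, Add(E, 30)) = Mul(7, Add(30, E)) = Add(210, Mul(7, E)))
k = 3330 (k = Mul(111, 30) = 3330)
Pow(Add(Pow(Add(k, 326984), -1), Function('z')(-608)), Rational(1, 2)) = Pow(Add(Pow(Add(3330, 326984), -1), Add(210, Mul(7, -608))), Rational(1, 2)) = Pow(Add(Pow(330314, -1), Add(210, -4256)), Rational(1, 2)) = Pow(Add(Rational(1, 330314), -4046), Rational(1, 2)) = Pow(Rational(-1336450443, 330314), Rational(1, 2)) = Mul(Rational(1, 330314), I, Pow(441448291629102, Rational(1, 2)))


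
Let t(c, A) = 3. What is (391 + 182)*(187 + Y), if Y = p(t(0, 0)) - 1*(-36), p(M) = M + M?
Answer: 131217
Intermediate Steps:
p(M) = 2*M
Y = 42 (Y = 2*3 - 1*(-36) = 6 + 36 = 42)
(391 + 182)*(187 + Y) = (391 + 182)*(187 + 42) = 573*229 = 131217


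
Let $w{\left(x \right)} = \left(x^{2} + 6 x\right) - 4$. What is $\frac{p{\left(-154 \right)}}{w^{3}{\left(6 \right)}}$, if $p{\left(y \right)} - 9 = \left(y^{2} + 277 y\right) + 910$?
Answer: $- \frac{18023}{314432} \approx -0.057319$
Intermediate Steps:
$p{\left(y \right)} = 919 + y^{2} + 277 y$ ($p{\left(y \right)} = 9 + \left(\left(y^{2} + 277 y\right) + 910\right) = 9 + \left(910 + y^{2} + 277 y\right) = 919 + y^{2} + 277 y$)
$w{\left(x \right)} = -4 + x^{2} + 6 x$
$\frac{p{\left(-154 \right)}}{w^{3}{\left(6 \right)}} = \frac{919 + \left(-154\right)^{2} + 277 \left(-154\right)}{\left(-4 + 6^{2} + 6 \cdot 6\right)^{3}} = \frac{919 + 23716 - 42658}{\left(-4 + 36 + 36\right)^{3}} = - \frac{18023}{68^{3}} = - \frac{18023}{314432}$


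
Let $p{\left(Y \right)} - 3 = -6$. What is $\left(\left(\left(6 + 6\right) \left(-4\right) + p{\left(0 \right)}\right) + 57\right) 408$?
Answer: $2448$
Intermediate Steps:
$p{\left(Y \right)} = -3$ ($p{\left(Y \right)} = 3 - 6 = -3$)
$\left(\left(\left(6 + 6\right) \left(-4\right) + p{\left(0 \right)}\right) + 57\right) 408 = \left(\left(\left(6 + 6\right) \left(-4\right) - 3\right) + 57\right) 408 = \left(\left(12 \left(-4\right) - 3\right) + 57\right) 408 = \left(\left(-48 - 3\right) + 57\right) 408 = \left(-51 + 57\right) 408 = 6 \cdot 408 = 2448$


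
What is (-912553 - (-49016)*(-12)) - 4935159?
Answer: -6435904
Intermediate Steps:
(-912553 - (-49016)*(-12)) - 4935159 = (-912553 - 1*588192) - 4935159 = (-912553 - 588192) - 4935159 = -1500745 - 4935159 = -6435904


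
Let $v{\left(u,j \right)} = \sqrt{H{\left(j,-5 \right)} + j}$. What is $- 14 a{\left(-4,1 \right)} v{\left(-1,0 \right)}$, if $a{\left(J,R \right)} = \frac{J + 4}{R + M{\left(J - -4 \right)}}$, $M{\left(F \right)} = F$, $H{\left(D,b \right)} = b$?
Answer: $0$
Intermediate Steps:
$v{\left(u,j \right)} = \sqrt{-5 + j}$
$a{\left(J,R \right)} = \frac{4 + J}{4 + J + R}$ ($a{\left(J,R \right)} = \frac{J + 4}{R + \left(J - -4\right)} = \frac{4 + J}{R + \left(J + 4\right)} = \frac{4 + J}{R + \left(4 + J\right)} = \frac{4 + J}{4 + J + R}$)
$- 14 a{\left(-4,1 \right)} v{\left(-1,0 \right)} = - 14 \frac{4 - 4}{4 - 4 + 1} \sqrt{-5 + 0} = - 14 \cdot 1^{-1} \cdot 0 \sqrt{-5} = - 14 \cdot 1 \cdot 0 i \sqrt{5} = \left(-14\right) 0 i \sqrt{5} = 0 i \sqrt{5} = 0$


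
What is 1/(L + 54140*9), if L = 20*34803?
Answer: 1/1183320 ≈ 8.4508e-7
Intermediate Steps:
L = 696060
1/(L + 54140*9) = 1/(696060 + 54140*9) = 1/(696060 + 487260) = 1/1183320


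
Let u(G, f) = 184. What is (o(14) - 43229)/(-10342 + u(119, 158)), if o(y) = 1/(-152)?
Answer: 6570809/1544016 ≈ 4.2557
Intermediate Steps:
o(y) = -1/152
(o(14) - 43229)/(-10342 + u(119, 158)) = (-1/152 - 43229)/(-10342 + 184) = -6570809/152/(-10158) = -6570809/152*(-1/10158) = 6570809/1544016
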